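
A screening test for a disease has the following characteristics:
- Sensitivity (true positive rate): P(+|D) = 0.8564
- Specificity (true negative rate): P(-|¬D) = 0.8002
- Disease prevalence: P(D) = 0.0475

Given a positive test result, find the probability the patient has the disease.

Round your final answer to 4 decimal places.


Let D = has disease, + = positive test

Given:
- P(D) = 0.0475 (prevalence)
- P(+|D) = 0.8564 (sensitivity)
- P(-|¬D) = 0.8002 (specificity)
- P(+|¬D) = 0.1998 (false positive rate = 1 - specificity)

Step 1: Find P(+)
P(+) = P(+|D)P(D) + P(+|¬D)P(¬D)
     = 0.8564 × 0.0475 + 0.1998 × 0.9525
     = 0.04067900 + 0.19030950
     = 0.23098850

Step 2: Apply Bayes' theorem for P(D|+)
P(D|+) = P(+|D)P(D) / P(+)
       = 0.04067900 / 0.23098850
       = 0.1761


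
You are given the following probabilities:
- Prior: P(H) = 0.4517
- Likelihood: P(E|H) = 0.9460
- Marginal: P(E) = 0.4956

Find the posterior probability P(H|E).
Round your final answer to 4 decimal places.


Using Bayes' theorem:

P(H|E) = P(E|H) × P(H) / P(E)
       = 0.9460 × 0.4517 / 0.4956
       = 0.42730820 / 0.4956
       = 0.8622

The evidence strengthens our belief in H.
Prior: 0.4517 → Posterior: 0.8622


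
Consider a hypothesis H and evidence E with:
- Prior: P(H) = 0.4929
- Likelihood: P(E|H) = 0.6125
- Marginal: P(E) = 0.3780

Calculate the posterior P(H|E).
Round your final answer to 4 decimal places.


Using Bayes' theorem:

P(H|E) = P(E|H) × P(H) / P(E)
       = 0.6125 × 0.4929 / 0.3780
       = 0.30190125 / 0.3780
       = 0.7987

The evidence strengthens our belief in H.
Prior: 0.4929 → Posterior: 0.7987


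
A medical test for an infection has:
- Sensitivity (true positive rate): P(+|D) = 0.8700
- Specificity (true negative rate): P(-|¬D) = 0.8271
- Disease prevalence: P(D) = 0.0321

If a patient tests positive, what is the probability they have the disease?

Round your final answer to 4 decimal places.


Let D = has disease, + = positive test

Given:
- P(D) = 0.0321 (prevalence)
- P(+|D) = 0.8700 (sensitivity)
- P(-|¬D) = 0.8271 (specificity)
- P(+|¬D) = 0.1729 (false positive rate = 1 - specificity)

Step 1: Find P(+)
P(+) = P(+|D)P(D) + P(+|¬D)P(¬D)
     = 0.8700 × 0.0321 + 0.1729 × 0.9679
     = 0.02792700 + 0.16734991
     = 0.19527691

Step 2: Apply Bayes' theorem for P(D|+)
P(D|+) = P(+|D)P(D) / P(+)
       = 0.02792700 / 0.19527691
       = 0.1430


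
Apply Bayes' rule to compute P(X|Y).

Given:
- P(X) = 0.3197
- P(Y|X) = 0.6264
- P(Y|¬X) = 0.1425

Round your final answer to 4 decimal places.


Bayes' theorem: P(X|Y) = P(Y|X) × P(X) / P(Y)

Step 1: Calculate P(Y) using law of total probability
P(Y) = P(Y|X)P(X) + P(Y|¬X)P(¬X)
     = 0.6264 × 0.3197 + 0.1425 × 0.6803
     = 0.20026008 + 0.09694275
     = 0.29720283

Step 2: Apply Bayes' theorem
P(X|Y) = P(Y|X) × P(X) / P(Y)
       = 0.20026008 / 0.29720283
       = 0.6738


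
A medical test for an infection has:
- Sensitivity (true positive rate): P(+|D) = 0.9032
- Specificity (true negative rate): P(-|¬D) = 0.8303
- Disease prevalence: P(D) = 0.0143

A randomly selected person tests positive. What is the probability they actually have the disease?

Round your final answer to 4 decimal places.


Let D = has disease, + = positive test

Given:
- P(D) = 0.0143 (prevalence)
- P(+|D) = 0.9032 (sensitivity)
- P(-|¬D) = 0.8303 (specificity)
- P(+|¬D) = 0.1697 (false positive rate = 1 - specificity)

Step 1: Find P(+)
P(+) = P(+|D)P(D) + P(+|¬D)P(¬D)
     = 0.9032 × 0.0143 + 0.1697 × 0.9857
     = 0.01291576 + 0.16727329
     = 0.18018905

Step 2: Apply Bayes' theorem for P(D|+)
P(D|+) = P(+|D)P(D) / P(+)
       = 0.01291576 / 0.18018905
       = 0.0717


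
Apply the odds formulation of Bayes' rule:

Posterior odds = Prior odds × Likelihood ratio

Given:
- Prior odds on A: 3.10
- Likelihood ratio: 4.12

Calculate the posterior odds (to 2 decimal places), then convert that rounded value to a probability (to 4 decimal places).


Step 1: Calculate posterior odds
Posterior odds = Prior odds × LR
               = 3.10 × 4.12
               = 12.77

Step 2: Convert to probability
P(A|E) = Posterior odds / (1 + Posterior odds)
       = 12.77 / (1 + 12.77)
       = 12.77 / 13.77
       = 0.9274

The evidence increased P(A) from 0.7561 to 0.9274.


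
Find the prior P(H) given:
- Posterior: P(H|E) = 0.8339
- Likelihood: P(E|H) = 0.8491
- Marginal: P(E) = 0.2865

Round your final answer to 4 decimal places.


From Bayes' theorem: P(H|E) = P(E|H) × P(H) / P(E)

Rearranging for P(H):
P(H) = P(H|E) × P(E) / P(E|H)
     = 0.8339 × 0.2865 / 0.8491
     = 0.23891235 / 0.8491
     = 0.2814


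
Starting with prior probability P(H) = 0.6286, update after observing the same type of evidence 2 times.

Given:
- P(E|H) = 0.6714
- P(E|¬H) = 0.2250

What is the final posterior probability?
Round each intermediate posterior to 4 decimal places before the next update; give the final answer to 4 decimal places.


Sequential Bayesian updating:

Initial prior: P(H) = 0.6286

Update 1:
  P(E) = 0.6714 × 0.6286 + 0.2250 × 0.3714 = 0.42204204 + 0.08356500 = 0.50560704
  P(H|E) = 0.42204204 / 0.50560704 = 0.8347

Update 2:
  P(E) = 0.6714 × 0.8347 + 0.2250 × 0.1653 = 0.56041758 + 0.03719250 = 0.59761008
  P(H|E) = 0.56041758 / 0.59761008 = 0.9378

Final posterior: 0.9378


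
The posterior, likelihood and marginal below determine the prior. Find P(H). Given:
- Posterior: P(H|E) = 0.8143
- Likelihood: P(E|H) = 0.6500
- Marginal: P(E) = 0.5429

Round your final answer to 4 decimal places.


From Bayes' theorem: P(H|E) = P(E|H) × P(H) / P(E)

Rearranging for P(H):
P(H) = P(H|E) × P(E) / P(E|H)
     = 0.8143 × 0.5429 / 0.6500
     = 0.44208347 / 0.6500
     = 0.6801


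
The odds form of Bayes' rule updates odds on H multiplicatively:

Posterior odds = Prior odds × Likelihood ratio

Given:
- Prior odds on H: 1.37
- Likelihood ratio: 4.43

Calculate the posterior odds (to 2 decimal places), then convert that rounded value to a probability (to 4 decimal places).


Step 1: Calculate posterior odds
Posterior odds = Prior odds × LR
               = 1.37 × 4.43
               = 6.07

Step 2: Convert to probability
P(H|E) = Posterior odds / (1 + Posterior odds)
       = 6.07 / (1 + 6.07)
       = 6.07 / 7.07
       = 0.8586

The evidence increased P(H) from 0.5781 to 0.8586.


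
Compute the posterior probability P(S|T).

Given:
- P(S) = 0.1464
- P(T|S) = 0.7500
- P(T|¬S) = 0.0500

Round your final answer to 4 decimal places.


Bayes' theorem: P(S|T) = P(T|S) × P(S) / P(T)

Step 1: Calculate P(T) using law of total probability
P(T) = P(T|S)P(S) + P(T|¬S)P(¬S)
     = 0.7500 × 0.1464 + 0.0500 × 0.8536
     = 0.10980000 + 0.04268000
     = 0.15248000

Step 2: Apply Bayes' theorem
P(S|T) = P(T|S) × P(S) / P(T)
       = 0.10980000 / 0.15248000
       = 0.7201


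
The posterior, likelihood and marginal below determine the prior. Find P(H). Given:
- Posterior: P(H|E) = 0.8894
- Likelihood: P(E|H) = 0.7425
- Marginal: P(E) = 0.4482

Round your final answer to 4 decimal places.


From Bayes' theorem: P(H|E) = P(E|H) × P(H) / P(E)

Rearranging for P(H):
P(H) = P(H|E) × P(E) / P(E|H)
     = 0.8894 × 0.4482 / 0.7425
     = 0.39862908 / 0.7425
     = 0.5369


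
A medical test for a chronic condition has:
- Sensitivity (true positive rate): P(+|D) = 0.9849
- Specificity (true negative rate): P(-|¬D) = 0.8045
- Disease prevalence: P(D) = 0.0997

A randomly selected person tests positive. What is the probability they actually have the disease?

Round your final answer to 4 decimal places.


Let D = has disease, + = positive test

Given:
- P(D) = 0.0997 (prevalence)
- P(+|D) = 0.9849 (sensitivity)
- P(-|¬D) = 0.8045 (specificity)
- P(+|¬D) = 0.1955 (false positive rate = 1 - specificity)

Step 1: Find P(+)
P(+) = P(+|D)P(D) + P(+|¬D)P(¬D)
     = 0.9849 × 0.0997 + 0.1955 × 0.9003
     = 0.09819453 + 0.17600865
     = 0.27420318

Step 2: Apply Bayes' theorem for P(D|+)
P(D|+) = P(+|D)P(D) / P(+)
       = 0.09819453 / 0.27420318
       = 0.3581


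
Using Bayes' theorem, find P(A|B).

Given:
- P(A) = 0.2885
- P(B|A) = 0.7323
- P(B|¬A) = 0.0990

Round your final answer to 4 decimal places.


Bayes' theorem: P(A|B) = P(B|A) × P(A) / P(B)

Step 1: Calculate P(B) using law of total probability
P(B) = P(B|A)P(A) + P(B|¬A)P(¬A)
     = 0.7323 × 0.2885 + 0.0990 × 0.7115
     = 0.21126855 + 0.07043850
     = 0.28170705

Step 2: Apply Bayes' theorem
P(A|B) = P(B|A) × P(A) / P(B)
       = 0.21126855 / 0.28170705
       = 0.7500


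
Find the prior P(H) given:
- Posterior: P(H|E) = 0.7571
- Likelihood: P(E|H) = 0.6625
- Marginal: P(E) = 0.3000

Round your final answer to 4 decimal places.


From Bayes' theorem: P(H|E) = P(E|H) × P(H) / P(E)

Rearranging for P(H):
P(H) = P(H|E) × P(E) / P(E|H)
     = 0.7571 × 0.3000 / 0.6625
     = 0.22713000 / 0.6625
     = 0.3428


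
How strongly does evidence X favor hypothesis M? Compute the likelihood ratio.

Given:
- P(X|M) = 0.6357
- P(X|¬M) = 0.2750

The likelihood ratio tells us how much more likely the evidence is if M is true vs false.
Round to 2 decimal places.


Likelihood Ratio (LR) = P(X|M) / P(X|¬M)

LR = 0.6357 / 0.2750
   = 2.31

The evidence is 2.31 times more likely if M is true than if M is false.
Because LR exceeds 1, X is evidence for M.


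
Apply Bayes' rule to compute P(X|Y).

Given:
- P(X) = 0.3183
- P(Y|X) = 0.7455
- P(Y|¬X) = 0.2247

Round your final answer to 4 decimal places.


Bayes' theorem: P(X|Y) = P(Y|X) × P(X) / P(Y)

Step 1: Calculate P(Y) using law of total probability
P(Y) = P(Y|X)P(X) + P(Y|¬X)P(¬X)
     = 0.7455 × 0.3183 + 0.2247 × 0.6817
     = 0.23729265 + 0.15317799
     = 0.39047064

Step 2: Apply Bayes' theorem
P(X|Y) = P(Y|X) × P(X) / P(Y)
       = 0.23729265 / 0.39047064
       = 0.6077


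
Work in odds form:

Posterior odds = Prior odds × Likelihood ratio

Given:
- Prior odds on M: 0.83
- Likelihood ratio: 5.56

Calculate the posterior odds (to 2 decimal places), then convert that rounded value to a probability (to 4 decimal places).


Step 1: Calculate posterior odds
Posterior odds = Prior odds × LR
               = 0.83 × 5.56
               = 4.61

Step 2: Convert to probability
P(M|E) = Posterior odds / (1 + Posterior odds)
       = 4.61 / (1 + 4.61)
       = 4.61 / 5.61
       = 0.8217

The evidence increased P(M) from 0.4536 to 0.8217.


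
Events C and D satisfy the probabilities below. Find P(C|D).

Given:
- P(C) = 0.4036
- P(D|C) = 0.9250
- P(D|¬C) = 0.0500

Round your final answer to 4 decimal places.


Bayes' theorem: P(C|D) = P(D|C) × P(C) / P(D)

Step 1: Calculate P(D) using law of total probability
P(D) = P(D|C)P(C) + P(D|¬C)P(¬C)
     = 0.9250 × 0.4036 + 0.0500 × 0.5964
     = 0.37333000 + 0.02982000
     = 0.40315000

Step 2: Apply Bayes' theorem
P(C|D) = P(D|C) × P(C) / P(D)
       = 0.37333000 / 0.40315000
       = 0.9260


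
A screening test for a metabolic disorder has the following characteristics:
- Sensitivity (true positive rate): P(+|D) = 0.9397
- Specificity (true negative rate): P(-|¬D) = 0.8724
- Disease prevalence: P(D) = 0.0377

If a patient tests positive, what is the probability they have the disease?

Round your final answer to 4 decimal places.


Let D = has disease, + = positive test

Given:
- P(D) = 0.0377 (prevalence)
- P(+|D) = 0.9397 (sensitivity)
- P(-|¬D) = 0.8724 (specificity)
- P(+|¬D) = 0.1276 (false positive rate = 1 - specificity)

Step 1: Find P(+)
P(+) = P(+|D)P(D) + P(+|¬D)P(¬D)
     = 0.9397 × 0.0377 + 0.1276 × 0.9623
     = 0.03542669 + 0.12278948
     = 0.15821617

Step 2: Apply Bayes' theorem for P(D|+)
P(D|+) = P(+|D)P(D) / P(+)
       = 0.03542669 / 0.15821617
       = 0.2239


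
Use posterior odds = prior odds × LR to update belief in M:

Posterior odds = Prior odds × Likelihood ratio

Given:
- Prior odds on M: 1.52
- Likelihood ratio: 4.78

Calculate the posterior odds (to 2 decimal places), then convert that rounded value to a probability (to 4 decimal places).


Step 1: Calculate posterior odds
Posterior odds = Prior odds × LR
               = 1.52 × 4.78
               = 7.27

Step 2: Convert to probability
P(M|E) = Posterior odds / (1 + Posterior odds)
       = 7.27 / (1 + 7.27)
       = 7.27 / 8.27
       = 0.8791

The evidence increased P(M) from 0.6032 to 0.8791.


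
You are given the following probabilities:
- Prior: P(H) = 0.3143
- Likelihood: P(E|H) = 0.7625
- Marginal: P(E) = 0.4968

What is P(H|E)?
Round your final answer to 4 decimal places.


Using Bayes' theorem:

P(H|E) = P(E|H) × P(H) / P(E)
       = 0.7625 × 0.3143 / 0.4968
       = 0.23965375 / 0.4968
       = 0.4824

The evidence strengthens our belief in H.
Prior: 0.3143 → Posterior: 0.4824


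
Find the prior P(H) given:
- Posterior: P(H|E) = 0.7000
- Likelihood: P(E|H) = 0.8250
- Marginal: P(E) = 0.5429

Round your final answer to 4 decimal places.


From Bayes' theorem: P(H|E) = P(E|H) × P(H) / P(E)

Rearranging for P(H):
P(H) = P(H|E) × P(E) / P(E|H)
     = 0.7000 × 0.5429 / 0.8250
     = 0.38003000 / 0.8250
     = 0.4606


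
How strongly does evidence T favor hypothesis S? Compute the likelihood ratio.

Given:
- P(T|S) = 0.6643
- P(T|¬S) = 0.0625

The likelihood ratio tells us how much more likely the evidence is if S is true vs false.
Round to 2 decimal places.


Likelihood Ratio (LR) = P(T|S) / P(T|¬S)

LR = 0.6643 / 0.0625
   = 10.63

The evidence is 10.63 times more likely if S is true than if S is false.
Because LR exceeds 1, T is evidence for S.


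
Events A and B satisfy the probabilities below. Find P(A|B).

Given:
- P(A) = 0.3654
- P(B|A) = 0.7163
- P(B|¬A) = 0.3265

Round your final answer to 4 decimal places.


Bayes' theorem: P(A|B) = P(B|A) × P(A) / P(B)

Step 1: Calculate P(B) using law of total probability
P(B) = P(B|A)P(A) + P(B|¬A)P(¬A)
     = 0.7163 × 0.3654 + 0.3265 × 0.6346
     = 0.26173602 + 0.20719690
     = 0.46893292

Step 2: Apply Bayes' theorem
P(A|B) = P(B|A) × P(A) / P(B)
       = 0.26173602 / 0.46893292
       = 0.5582


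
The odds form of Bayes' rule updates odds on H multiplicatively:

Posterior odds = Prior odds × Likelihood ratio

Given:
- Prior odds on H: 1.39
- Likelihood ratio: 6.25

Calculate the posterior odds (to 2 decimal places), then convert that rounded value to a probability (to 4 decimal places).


Step 1: Calculate posterior odds
Posterior odds = Prior odds × LR
               = 1.39 × 6.25
               = 8.69

Step 2: Convert to probability
P(H|E) = Posterior odds / (1 + Posterior odds)
       = 8.69 / (1 + 8.69)
       = 8.69 / 9.69
       = 0.8968

The evidence increased P(H) from 0.5816 to 0.8968.


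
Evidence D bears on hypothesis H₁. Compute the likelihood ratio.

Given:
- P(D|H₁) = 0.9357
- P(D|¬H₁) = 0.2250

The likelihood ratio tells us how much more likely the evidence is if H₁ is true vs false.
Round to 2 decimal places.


Likelihood Ratio (LR) = P(D|H₁) / P(D|¬H₁)

LR = 0.9357 / 0.2250
   = 4.16

The evidence is 4.16 times more likely if H₁ is true than if H₁ is false.
LR > 1, so observing D raises the odds in favor of H₁.


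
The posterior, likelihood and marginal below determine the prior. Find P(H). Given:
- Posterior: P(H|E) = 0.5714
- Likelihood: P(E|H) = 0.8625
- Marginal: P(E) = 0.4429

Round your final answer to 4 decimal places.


From Bayes' theorem: P(H|E) = P(E|H) × P(H) / P(E)

Rearranging for P(H):
P(H) = P(H|E) × P(E) / P(E|H)
     = 0.5714 × 0.4429 / 0.8625
     = 0.25307306 / 0.8625
     = 0.2934


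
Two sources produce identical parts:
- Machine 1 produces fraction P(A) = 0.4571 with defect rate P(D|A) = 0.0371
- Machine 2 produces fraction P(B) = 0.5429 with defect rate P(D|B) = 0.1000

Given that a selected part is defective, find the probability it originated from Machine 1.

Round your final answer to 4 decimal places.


Let A = from Machine 1, D = defective

Given:
- P(A) = 0.4571, P(B) = 0.5429
- P(D|A) = 0.0371, P(D|B) = 0.1000

Step 1: Find P(D)
P(D) = P(D|A)P(A) + P(D|B)P(B)
     = 0.0371 × 0.4571 + 0.1000 × 0.5429
     = 0.01695841 + 0.05429000
     = 0.07124841

Step 2: Apply Bayes' theorem
P(A|D) = P(D|A)P(A) / P(D)
       = 0.01695841 / 0.07124841
       = 0.2380


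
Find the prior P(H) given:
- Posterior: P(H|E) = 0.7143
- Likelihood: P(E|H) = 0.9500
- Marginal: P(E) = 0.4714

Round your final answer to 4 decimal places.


From Bayes' theorem: P(H|E) = P(E|H) × P(H) / P(E)

Rearranging for P(H):
P(H) = P(H|E) × P(E) / P(E|H)
     = 0.7143 × 0.4714 / 0.9500
     = 0.33672102 / 0.9500
     = 0.3544


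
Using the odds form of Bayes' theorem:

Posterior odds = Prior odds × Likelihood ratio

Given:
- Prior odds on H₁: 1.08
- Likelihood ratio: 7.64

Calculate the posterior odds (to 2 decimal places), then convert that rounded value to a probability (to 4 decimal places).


Step 1: Calculate posterior odds
Posterior odds = Prior odds × LR
               = 1.08 × 7.64
               = 8.25

Step 2: Convert to probability
P(H₁|E) = Posterior odds / (1 + Posterior odds)
       = 8.25 / (1 + 8.25)
       = 8.25 / 9.25
       = 0.8919

The evidence increased P(H₁) from 0.5192 to 0.8919.


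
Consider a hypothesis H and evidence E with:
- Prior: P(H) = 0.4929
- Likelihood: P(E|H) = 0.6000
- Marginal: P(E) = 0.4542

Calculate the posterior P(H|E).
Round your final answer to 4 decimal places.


Using Bayes' theorem:

P(H|E) = P(E|H) × P(H) / P(E)
       = 0.6000 × 0.4929 / 0.4542
       = 0.29574000 / 0.4542
       = 0.6511

The evidence strengthens our belief in H.
Prior: 0.4929 → Posterior: 0.6511


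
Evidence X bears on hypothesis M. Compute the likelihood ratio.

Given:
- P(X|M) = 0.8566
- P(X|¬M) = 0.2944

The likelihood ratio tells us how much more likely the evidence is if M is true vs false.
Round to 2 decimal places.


Likelihood Ratio (LR) = P(X|M) / P(X|¬M)

LR = 0.8566 / 0.2944
   = 2.91

The evidence is 2.91 times more likely if M is true than if M is false.
Because LR exceeds 1, X is evidence for M.


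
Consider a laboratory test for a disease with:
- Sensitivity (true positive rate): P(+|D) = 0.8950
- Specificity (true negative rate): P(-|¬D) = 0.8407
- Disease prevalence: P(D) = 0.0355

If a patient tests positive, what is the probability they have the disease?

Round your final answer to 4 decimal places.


Let D = has disease, + = positive test

Given:
- P(D) = 0.0355 (prevalence)
- P(+|D) = 0.8950 (sensitivity)
- P(-|¬D) = 0.8407 (specificity)
- P(+|¬D) = 0.1593 (false positive rate = 1 - specificity)

Step 1: Find P(+)
P(+) = P(+|D)P(D) + P(+|¬D)P(¬D)
     = 0.8950 × 0.0355 + 0.1593 × 0.9645
     = 0.03177250 + 0.15364485
     = 0.18541735

Step 2: Apply Bayes' theorem for P(D|+)
P(D|+) = P(+|D)P(D) / P(+)
       = 0.03177250 / 0.18541735
       = 0.1714


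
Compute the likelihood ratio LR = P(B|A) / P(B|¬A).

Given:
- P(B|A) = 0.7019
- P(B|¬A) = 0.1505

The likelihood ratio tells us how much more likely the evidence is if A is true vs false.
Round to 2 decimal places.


Likelihood Ratio (LR) = P(B|A) / P(B|¬A)

LR = 0.7019 / 0.1505
   = 4.66

The evidence is 4.66 times more likely if A is true than if A is false.
Since LR > 1, the evidence supports A over ¬A.


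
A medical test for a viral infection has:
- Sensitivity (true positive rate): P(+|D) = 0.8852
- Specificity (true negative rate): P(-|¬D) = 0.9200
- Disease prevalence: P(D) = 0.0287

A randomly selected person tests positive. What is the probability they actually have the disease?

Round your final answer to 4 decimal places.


Let D = has disease, + = positive test

Given:
- P(D) = 0.0287 (prevalence)
- P(+|D) = 0.8852 (sensitivity)
- P(-|¬D) = 0.9200 (specificity)
- P(+|¬D) = 0.0800 (false positive rate = 1 - specificity)

Step 1: Find P(+)
P(+) = P(+|D)P(D) + P(+|¬D)P(¬D)
     = 0.8852 × 0.0287 + 0.0800 × 0.9713
     = 0.02540524 + 0.07770400
     = 0.10310924

Step 2: Apply Bayes' theorem for P(D|+)
P(D|+) = P(+|D)P(D) / P(+)
       = 0.02540524 / 0.10310924
       = 0.2464


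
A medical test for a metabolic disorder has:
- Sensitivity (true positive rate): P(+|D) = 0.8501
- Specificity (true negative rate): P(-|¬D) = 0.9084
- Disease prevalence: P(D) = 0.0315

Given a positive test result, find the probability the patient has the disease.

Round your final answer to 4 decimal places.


Let D = has disease, + = positive test

Given:
- P(D) = 0.0315 (prevalence)
- P(+|D) = 0.8501 (sensitivity)
- P(-|¬D) = 0.9084 (specificity)
- P(+|¬D) = 0.0916 (false positive rate = 1 - specificity)

Step 1: Find P(+)
P(+) = P(+|D)P(D) + P(+|¬D)P(¬D)
     = 0.8501 × 0.0315 + 0.0916 × 0.9685
     = 0.02677815 + 0.08871460
     = 0.11549275

Step 2: Apply Bayes' theorem for P(D|+)
P(D|+) = P(+|D)P(D) / P(+)
       = 0.02677815 / 0.11549275
       = 0.2319


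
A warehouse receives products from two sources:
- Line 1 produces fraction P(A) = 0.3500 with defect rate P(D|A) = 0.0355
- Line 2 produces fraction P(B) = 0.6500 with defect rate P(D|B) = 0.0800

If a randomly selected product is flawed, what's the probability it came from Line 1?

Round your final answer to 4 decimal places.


Let A = from Line 1, D = flawed

Given:
- P(A) = 0.3500, P(B) = 0.6500
- P(D|A) = 0.0355, P(D|B) = 0.0800

Step 1: Find P(D)
P(D) = P(D|A)P(A) + P(D|B)P(B)
     = 0.0355 × 0.3500 + 0.0800 × 0.6500
     = 0.01242500 + 0.05200000
     = 0.06442500

Step 2: Apply Bayes' theorem
P(A|D) = P(D|A)P(A) / P(D)
       = 0.01242500 / 0.06442500
       = 0.1929


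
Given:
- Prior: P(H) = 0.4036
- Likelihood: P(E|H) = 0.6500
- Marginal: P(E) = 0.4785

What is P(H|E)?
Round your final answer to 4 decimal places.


Using Bayes' theorem:

P(H|E) = P(E|H) × P(H) / P(E)
       = 0.6500 × 0.4036 / 0.4785
       = 0.26234000 / 0.4785
       = 0.5483

The evidence strengthens our belief in H.
Prior: 0.4036 → Posterior: 0.5483


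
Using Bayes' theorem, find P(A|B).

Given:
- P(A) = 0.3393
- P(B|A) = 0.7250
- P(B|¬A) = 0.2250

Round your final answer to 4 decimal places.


Bayes' theorem: P(A|B) = P(B|A) × P(A) / P(B)

Step 1: Calculate P(B) using law of total probability
P(B) = P(B|A)P(A) + P(B|¬A)P(¬A)
     = 0.7250 × 0.3393 + 0.2250 × 0.6607
     = 0.24599250 + 0.14865750
     = 0.39465000

Step 2: Apply Bayes' theorem
P(A|B) = P(B|A) × P(A) / P(B)
       = 0.24599250 / 0.39465000
       = 0.6233


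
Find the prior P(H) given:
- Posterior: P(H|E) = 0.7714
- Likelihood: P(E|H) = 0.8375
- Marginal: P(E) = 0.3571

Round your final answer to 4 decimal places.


From Bayes' theorem: P(H|E) = P(E|H) × P(H) / P(E)

Rearranging for P(H):
P(H) = P(H|E) × P(E) / P(E|H)
     = 0.7714 × 0.3571 / 0.8375
     = 0.27546694 / 0.8375
     = 0.3289


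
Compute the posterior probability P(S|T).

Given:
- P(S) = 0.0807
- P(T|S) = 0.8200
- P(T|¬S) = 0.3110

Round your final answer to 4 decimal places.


Bayes' theorem: P(S|T) = P(T|S) × P(S) / P(T)

Step 1: Calculate P(T) using law of total probability
P(T) = P(T|S)P(S) + P(T|¬S)P(¬S)
     = 0.8200 × 0.0807 + 0.3110 × 0.9193
     = 0.06617400 + 0.28590230
     = 0.35207630

Step 2: Apply Bayes' theorem
P(S|T) = P(T|S) × P(S) / P(T)
       = 0.06617400 / 0.35207630
       = 0.1880


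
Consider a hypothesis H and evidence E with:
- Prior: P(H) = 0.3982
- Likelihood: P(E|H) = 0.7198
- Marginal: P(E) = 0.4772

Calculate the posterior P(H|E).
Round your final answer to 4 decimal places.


Using Bayes' theorem:

P(H|E) = P(E|H) × P(H) / P(E)
       = 0.7198 × 0.3982 / 0.4772
       = 0.28662436 / 0.4772
       = 0.6006

The evidence strengthens our belief in H.
Prior: 0.3982 → Posterior: 0.6006


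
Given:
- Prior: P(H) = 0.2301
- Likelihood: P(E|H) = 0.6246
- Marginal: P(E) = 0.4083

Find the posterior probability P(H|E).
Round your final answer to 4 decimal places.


Using Bayes' theorem:

P(H|E) = P(E|H) × P(H) / P(E)
       = 0.6246 × 0.2301 / 0.4083
       = 0.14372046 / 0.4083
       = 0.3520

The evidence strengthens our belief in H.
Prior: 0.2301 → Posterior: 0.3520


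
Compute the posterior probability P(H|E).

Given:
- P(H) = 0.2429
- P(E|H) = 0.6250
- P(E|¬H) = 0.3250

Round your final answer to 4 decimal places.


Bayes' theorem: P(H|E) = P(E|H) × P(H) / P(E)

Step 1: Calculate P(E) using law of total probability
P(E) = P(E|H)P(H) + P(E|¬H)P(¬H)
     = 0.6250 × 0.2429 + 0.3250 × 0.7571
     = 0.15181250 + 0.24605750
     = 0.39787000

Step 2: Apply Bayes' theorem
P(H|E) = P(E|H) × P(H) / P(E)
       = 0.15181250 / 0.39787000
       = 0.3816


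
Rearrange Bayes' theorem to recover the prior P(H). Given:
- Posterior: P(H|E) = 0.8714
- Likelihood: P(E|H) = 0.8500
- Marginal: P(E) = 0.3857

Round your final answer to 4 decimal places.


From Bayes' theorem: P(H|E) = P(E|H) × P(H) / P(E)

Rearranging for P(H):
P(H) = P(H|E) × P(E) / P(E|H)
     = 0.8714 × 0.3857 / 0.8500
     = 0.33609898 / 0.8500
     = 0.3954


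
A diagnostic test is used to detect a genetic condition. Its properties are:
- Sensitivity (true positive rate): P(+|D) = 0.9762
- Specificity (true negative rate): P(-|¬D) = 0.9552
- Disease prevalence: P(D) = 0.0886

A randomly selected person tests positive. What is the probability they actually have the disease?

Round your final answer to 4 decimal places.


Let D = has disease, + = positive test

Given:
- P(D) = 0.0886 (prevalence)
- P(+|D) = 0.9762 (sensitivity)
- P(-|¬D) = 0.9552 (specificity)
- P(+|¬D) = 0.0448 (false positive rate = 1 - specificity)

Step 1: Find P(+)
P(+) = P(+|D)P(D) + P(+|¬D)P(¬D)
     = 0.9762 × 0.0886 + 0.0448 × 0.9114
     = 0.08649132 + 0.04083072
     = 0.12732204

Step 2: Apply Bayes' theorem for P(D|+)
P(D|+) = P(+|D)P(D) / P(+)
       = 0.08649132 / 0.12732204
       = 0.6793


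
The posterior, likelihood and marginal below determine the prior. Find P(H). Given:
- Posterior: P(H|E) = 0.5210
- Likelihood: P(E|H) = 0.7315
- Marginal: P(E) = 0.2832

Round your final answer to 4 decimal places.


From Bayes' theorem: P(H|E) = P(E|H) × P(H) / P(E)

Rearranging for P(H):
P(H) = P(H|E) × P(E) / P(E|H)
     = 0.5210 × 0.2832 / 0.7315
     = 0.14754720 / 0.7315
     = 0.2017


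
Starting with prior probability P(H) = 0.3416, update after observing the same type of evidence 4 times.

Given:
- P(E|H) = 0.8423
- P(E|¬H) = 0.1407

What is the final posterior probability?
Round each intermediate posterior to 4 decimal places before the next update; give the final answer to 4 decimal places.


Sequential Bayesian updating:

Initial prior: P(H) = 0.3416

Update 1:
  P(E) = 0.8423 × 0.3416 + 0.1407 × 0.6584 = 0.28772968 + 0.09263688 = 0.38036656
  P(H|E) = 0.28772968 / 0.38036656 = 0.7565

Update 2:
  P(E) = 0.8423 × 0.7565 + 0.1407 × 0.2435 = 0.63719995 + 0.03426045 = 0.67146040
  P(H|E) = 0.63719995 / 0.67146040 = 0.9490

Update 3:
  P(E) = 0.8423 × 0.9490 + 0.1407 × 0.0510 = 0.79934270 + 0.00717570 = 0.80651840
  P(H|E) = 0.79934270 / 0.80651840 = 0.9911

Update 4:
  P(E) = 0.8423 × 0.9911 + 0.1407 × 0.0089 = 0.83480353 + 0.00125223 = 0.83605576
  P(H|E) = 0.83480353 / 0.83605576 = 0.9985

Final posterior: 0.9985


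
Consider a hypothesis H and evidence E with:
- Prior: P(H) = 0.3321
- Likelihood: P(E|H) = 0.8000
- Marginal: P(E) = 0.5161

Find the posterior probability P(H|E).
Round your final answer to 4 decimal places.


Using Bayes' theorem:

P(H|E) = P(E|H) × P(H) / P(E)
       = 0.8000 × 0.3321 / 0.5161
       = 0.26568000 / 0.5161
       = 0.5148

The evidence strengthens our belief in H.
Prior: 0.3321 → Posterior: 0.5148


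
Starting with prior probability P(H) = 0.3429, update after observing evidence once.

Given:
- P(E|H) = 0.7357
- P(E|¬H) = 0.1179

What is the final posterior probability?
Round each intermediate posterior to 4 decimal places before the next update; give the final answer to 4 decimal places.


Sequential Bayesian updating:

Initial prior: P(H) = 0.3429

Update 1:
  P(E) = 0.7357 × 0.3429 + 0.1179 × 0.6571 = 0.25227153 + 0.07747209 = 0.32974362
  P(H|E) = 0.25227153 / 0.32974362 = 0.7651

Final posterior: 0.7651


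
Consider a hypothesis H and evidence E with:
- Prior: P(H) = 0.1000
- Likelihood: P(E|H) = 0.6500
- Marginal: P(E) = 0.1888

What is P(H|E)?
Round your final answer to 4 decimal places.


Using Bayes' theorem:

P(H|E) = P(E|H) × P(H) / P(E)
       = 0.6500 × 0.1000 / 0.1888
       = 0.06500000 / 0.1888
       = 0.3443

The evidence strengthens our belief in H.
Prior: 0.1000 → Posterior: 0.3443


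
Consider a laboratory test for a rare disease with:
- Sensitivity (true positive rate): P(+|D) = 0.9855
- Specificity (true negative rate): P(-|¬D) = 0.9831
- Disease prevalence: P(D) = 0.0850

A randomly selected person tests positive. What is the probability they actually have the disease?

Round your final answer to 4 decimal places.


Let D = has disease, + = positive test

Given:
- P(D) = 0.0850 (prevalence)
- P(+|D) = 0.9855 (sensitivity)
- P(-|¬D) = 0.9831 (specificity)
- P(+|¬D) = 0.0169 (false positive rate = 1 - specificity)

Step 1: Find P(+)
P(+) = P(+|D)P(D) + P(+|¬D)P(¬D)
     = 0.9855 × 0.0850 + 0.0169 × 0.9150
     = 0.08376750 + 0.01546350
     = 0.09923100

Step 2: Apply Bayes' theorem for P(D|+)
P(D|+) = P(+|D)P(D) / P(+)
       = 0.08376750 / 0.09923100
       = 0.8442


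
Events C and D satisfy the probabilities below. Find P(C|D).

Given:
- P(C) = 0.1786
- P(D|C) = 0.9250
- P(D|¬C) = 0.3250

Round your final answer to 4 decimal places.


Bayes' theorem: P(C|D) = P(D|C) × P(C) / P(D)

Step 1: Calculate P(D) using law of total probability
P(D) = P(D|C)P(C) + P(D|¬C)P(¬C)
     = 0.9250 × 0.1786 + 0.3250 × 0.8214
     = 0.16520500 + 0.26695500
     = 0.43216000

Step 2: Apply Bayes' theorem
P(C|D) = P(D|C) × P(C) / P(D)
       = 0.16520500 / 0.43216000
       = 0.3823


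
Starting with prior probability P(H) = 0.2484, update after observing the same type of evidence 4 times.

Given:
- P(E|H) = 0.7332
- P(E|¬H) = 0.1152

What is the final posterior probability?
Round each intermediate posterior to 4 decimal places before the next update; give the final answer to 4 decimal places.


Sequential Bayesian updating:

Initial prior: P(H) = 0.2484

Update 1:
  P(E) = 0.7332 × 0.2484 + 0.1152 × 0.7516 = 0.18212688 + 0.08658432 = 0.26871120
  P(H|E) = 0.18212688 / 0.26871120 = 0.6778

Update 2:
  P(E) = 0.7332 × 0.6778 + 0.1152 × 0.3222 = 0.49696296 + 0.03711744 = 0.53408040
  P(H|E) = 0.49696296 / 0.53408040 = 0.9305

Update 3:
  P(E) = 0.7332 × 0.9305 + 0.1152 × 0.0695 = 0.68224260 + 0.00800640 = 0.69024900
  P(H|E) = 0.68224260 / 0.69024900 = 0.9884

Update 4:
  P(E) = 0.7332 × 0.9884 + 0.1152 × 0.0116 = 0.72469488 + 0.00133632 = 0.72603120
  P(H|E) = 0.72469488 / 0.72603120 = 0.9982

Final posterior: 0.9982


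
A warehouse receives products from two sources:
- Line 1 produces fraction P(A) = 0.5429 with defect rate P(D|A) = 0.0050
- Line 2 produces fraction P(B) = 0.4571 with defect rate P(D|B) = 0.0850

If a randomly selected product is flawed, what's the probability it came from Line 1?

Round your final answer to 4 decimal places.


Let A = from Line 1, D = flawed

Given:
- P(A) = 0.5429, P(B) = 0.4571
- P(D|A) = 0.0050, P(D|B) = 0.0850

Step 1: Find P(D)
P(D) = P(D|A)P(A) + P(D|B)P(B)
     = 0.0050 × 0.5429 + 0.0850 × 0.4571
     = 0.00271450 + 0.03885350
     = 0.04156800

Step 2: Apply Bayes' theorem
P(A|D) = P(D|A)P(A) / P(D)
       = 0.00271450 / 0.04156800
       = 0.0653


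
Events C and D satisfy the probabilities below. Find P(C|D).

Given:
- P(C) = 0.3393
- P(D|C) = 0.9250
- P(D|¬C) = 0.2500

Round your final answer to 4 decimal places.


Bayes' theorem: P(C|D) = P(D|C) × P(C) / P(D)

Step 1: Calculate P(D) using law of total probability
P(D) = P(D|C)P(C) + P(D|¬C)P(¬C)
     = 0.9250 × 0.3393 + 0.2500 × 0.6607
     = 0.31385250 + 0.16517500
     = 0.47902750

Step 2: Apply Bayes' theorem
P(C|D) = P(D|C) × P(C) / P(D)
       = 0.31385250 / 0.47902750
       = 0.6552


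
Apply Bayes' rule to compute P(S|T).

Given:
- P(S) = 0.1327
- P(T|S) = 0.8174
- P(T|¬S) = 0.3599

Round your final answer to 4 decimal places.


Bayes' theorem: P(S|T) = P(T|S) × P(S) / P(T)

Step 1: Calculate P(T) using law of total probability
P(T) = P(T|S)P(S) + P(T|¬S)P(¬S)
     = 0.8174 × 0.1327 + 0.3599 × 0.8673
     = 0.10846898 + 0.31214127
     = 0.42061025

Step 2: Apply Bayes' theorem
P(S|T) = P(T|S) × P(S) / P(T)
       = 0.10846898 / 0.42061025
       = 0.2579


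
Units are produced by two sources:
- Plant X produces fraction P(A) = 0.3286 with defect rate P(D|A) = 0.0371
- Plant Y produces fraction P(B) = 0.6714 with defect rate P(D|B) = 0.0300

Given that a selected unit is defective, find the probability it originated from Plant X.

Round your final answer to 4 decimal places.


Let A = from Plant X, D = defective

Given:
- P(A) = 0.3286, P(B) = 0.6714
- P(D|A) = 0.0371, P(D|B) = 0.0300

Step 1: Find P(D)
P(D) = P(D|A)P(A) + P(D|B)P(B)
     = 0.0371 × 0.3286 + 0.0300 × 0.6714
     = 0.01219106 + 0.02014200
     = 0.03233306

Step 2: Apply Bayes' theorem
P(A|D) = P(D|A)P(A) / P(D)
       = 0.01219106 / 0.03233306
       = 0.3770


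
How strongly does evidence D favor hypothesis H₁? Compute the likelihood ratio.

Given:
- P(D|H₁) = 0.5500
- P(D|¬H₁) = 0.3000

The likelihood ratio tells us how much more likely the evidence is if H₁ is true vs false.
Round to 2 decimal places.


Likelihood Ratio (LR) = P(D|H₁) / P(D|¬H₁)

LR = 0.5500 / 0.3000
   = 1.83

The evidence is 1.83 times more likely if H₁ is true than if H₁ is false.
LR > 1, so observing D raises the odds in favor of H₁.


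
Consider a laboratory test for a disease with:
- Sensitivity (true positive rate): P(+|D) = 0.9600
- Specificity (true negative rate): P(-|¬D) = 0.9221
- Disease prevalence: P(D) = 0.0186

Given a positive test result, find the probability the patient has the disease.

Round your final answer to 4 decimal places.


Let D = has disease, + = positive test

Given:
- P(D) = 0.0186 (prevalence)
- P(+|D) = 0.9600 (sensitivity)
- P(-|¬D) = 0.9221 (specificity)
- P(+|¬D) = 0.0779 (false positive rate = 1 - specificity)

Step 1: Find P(+)
P(+) = P(+|D)P(D) + P(+|¬D)P(¬D)
     = 0.9600 × 0.0186 + 0.0779 × 0.9814
     = 0.01785600 + 0.07645106
     = 0.09430706

Step 2: Apply Bayes' theorem for P(D|+)
P(D|+) = P(+|D)P(D) / P(+)
       = 0.01785600 / 0.09430706
       = 0.1893


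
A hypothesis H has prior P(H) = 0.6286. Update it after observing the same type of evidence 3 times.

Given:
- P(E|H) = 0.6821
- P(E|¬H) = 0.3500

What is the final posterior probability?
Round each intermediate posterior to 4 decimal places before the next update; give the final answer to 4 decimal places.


Sequential Bayesian updating:

Initial prior: P(H) = 0.6286

Update 1:
  P(E) = 0.6821 × 0.6286 + 0.3500 × 0.3714 = 0.42876806 + 0.12999000 = 0.55875806
  P(H|E) = 0.42876806 / 0.55875806 = 0.7674

Update 2:
  P(E) = 0.6821 × 0.7674 + 0.3500 × 0.2326 = 0.52344354 + 0.08141000 = 0.60485354
  P(H|E) = 0.52344354 / 0.60485354 = 0.8654

Update 3:
  P(E) = 0.6821 × 0.8654 + 0.3500 × 0.1346 = 0.59028934 + 0.04711000 = 0.63739934
  P(H|E) = 0.59028934 / 0.63739934 = 0.9261

Final posterior: 0.9261


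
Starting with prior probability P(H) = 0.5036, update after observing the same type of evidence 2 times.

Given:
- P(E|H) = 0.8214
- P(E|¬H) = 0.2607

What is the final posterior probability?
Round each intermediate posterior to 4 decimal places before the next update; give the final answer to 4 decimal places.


Sequential Bayesian updating:

Initial prior: P(H) = 0.5036

Update 1:
  P(E) = 0.8214 × 0.5036 + 0.2607 × 0.4964 = 0.41365704 + 0.12941148 = 0.54306852
  P(H|E) = 0.41365704 / 0.54306852 = 0.7617

Update 2:
  P(E) = 0.8214 × 0.7617 + 0.2607 × 0.2383 = 0.62566038 + 0.06212481 = 0.68778519
  P(H|E) = 0.62566038 / 0.68778519 = 0.9097

Final posterior: 0.9097


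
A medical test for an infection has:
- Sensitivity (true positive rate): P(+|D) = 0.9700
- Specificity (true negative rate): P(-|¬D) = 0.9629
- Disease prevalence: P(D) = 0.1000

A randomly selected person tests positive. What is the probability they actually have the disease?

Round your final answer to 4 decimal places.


Let D = has disease, + = positive test

Given:
- P(D) = 0.1000 (prevalence)
- P(+|D) = 0.9700 (sensitivity)
- P(-|¬D) = 0.9629 (specificity)
- P(+|¬D) = 0.0371 (false positive rate = 1 - specificity)

Step 1: Find P(+)
P(+) = P(+|D)P(D) + P(+|¬D)P(¬D)
     = 0.9700 × 0.1000 + 0.0371 × 0.9000
     = 0.09700000 + 0.03339000
     = 0.13039000

Step 2: Apply Bayes' theorem for P(D|+)
P(D|+) = P(+|D)P(D) / P(+)
       = 0.09700000 / 0.13039000
       = 0.7439


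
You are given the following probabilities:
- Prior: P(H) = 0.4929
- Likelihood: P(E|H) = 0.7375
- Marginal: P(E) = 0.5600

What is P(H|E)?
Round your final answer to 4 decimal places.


Using Bayes' theorem:

P(H|E) = P(E|H) × P(H) / P(E)
       = 0.7375 × 0.4929 / 0.5600
       = 0.36351375 / 0.5600
       = 0.6491

The evidence strengthens our belief in H.
Prior: 0.4929 → Posterior: 0.6491


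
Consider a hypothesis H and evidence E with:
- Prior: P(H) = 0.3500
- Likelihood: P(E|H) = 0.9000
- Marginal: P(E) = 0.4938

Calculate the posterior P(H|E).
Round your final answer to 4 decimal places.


Using Bayes' theorem:

P(H|E) = P(E|H) × P(H) / P(E)
       = 0.9000 × 0.3500 / 0.4938
       = 0.31500000 / 0.4938
       = 0.6379

The evidence strengthens our belief in H.
Prior: 0.3500 → Posterior: 0.6379


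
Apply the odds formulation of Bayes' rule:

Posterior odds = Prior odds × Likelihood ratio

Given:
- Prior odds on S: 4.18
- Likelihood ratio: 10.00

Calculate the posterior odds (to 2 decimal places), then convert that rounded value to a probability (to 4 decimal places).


Step 1: Calculate posterior odds
Posterior odds = Prior odds × LR
               = 4.18 × 10.00
               = 41.80

Step 2: Convert to probability
P(S|E) = Posterior odds / (1 + Posterior odds)
       = 41.80 / (1 + 41.80)
       = 41.80 / 42.80
       = 0.9766

The evidence increased P(S) from 0.8069 to 0.9766.


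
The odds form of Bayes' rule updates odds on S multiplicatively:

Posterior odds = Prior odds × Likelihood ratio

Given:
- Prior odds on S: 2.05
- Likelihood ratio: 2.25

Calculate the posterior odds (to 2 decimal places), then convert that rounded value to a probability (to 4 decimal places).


Step 1: Calculate posterior odds
Posterior odds = Prior odds × LR
               = 2.05 × 2.25
               = 4.61

Step 2: Convert to probability
P(S|E) = Posterior odds / (1 + Posterior odds)
       = 4.61 / (1 + 4.61)
       = 4.61 / 5.61
       = 0.8217

The evidence increased P(S) from 0.6721 to 0.8217.


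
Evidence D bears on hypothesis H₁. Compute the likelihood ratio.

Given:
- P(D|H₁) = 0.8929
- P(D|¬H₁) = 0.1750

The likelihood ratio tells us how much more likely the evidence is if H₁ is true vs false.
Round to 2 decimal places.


Likelihood Ratio (LR) = P(D|H₁) / P(D|¬H₁)

LR = 0.8929 / 0.1750
   = 5.10

The evidence is 5.10 times more likely if H₁ is true than if H₁ is false.
Because LR exceeds 1, D is evidence for H₁.


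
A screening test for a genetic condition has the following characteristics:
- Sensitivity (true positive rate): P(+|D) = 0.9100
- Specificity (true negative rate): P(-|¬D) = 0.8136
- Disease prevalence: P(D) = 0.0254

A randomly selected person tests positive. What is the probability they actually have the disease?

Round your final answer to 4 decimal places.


Let D = has disease, + = positive test

Given:
- P(D) = 0.0254 (prevalence)
- P(+|D) = 0.9100 (sensitivity)
- P(-|¬D) = 0.8136 (specificity)
- P(+|¬D) = 0.1864 (false positive rate = 1 - specificity)

Step 1: Find P(+)
P(+) = P(+|D)P(D) + P(+|¬D)P(¬D)
     = 0.9100 × 0.0254 + 0.1864 × 0.9746
     = 0.02311400 + 0.18166544
     = 0.20477944

Step 2: Apply Bayes' theorem for P(D|+)
P(D|+) = P(+|D)P(D) / P(+)
       = 0.02311400 / 0.20477944
       = 0.1129


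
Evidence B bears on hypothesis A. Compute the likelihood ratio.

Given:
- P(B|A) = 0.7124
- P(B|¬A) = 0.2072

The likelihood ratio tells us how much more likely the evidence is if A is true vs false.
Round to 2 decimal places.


Likelihood Ratio (LR) = P(B|A) / P(B|¬A)

LR = 0.7124 / 0.2072
   = 3.44

The evidence is 3.44 times more likely if A is true than if A is false.
Since LR > 1, the evidence supports A over ¬A.
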